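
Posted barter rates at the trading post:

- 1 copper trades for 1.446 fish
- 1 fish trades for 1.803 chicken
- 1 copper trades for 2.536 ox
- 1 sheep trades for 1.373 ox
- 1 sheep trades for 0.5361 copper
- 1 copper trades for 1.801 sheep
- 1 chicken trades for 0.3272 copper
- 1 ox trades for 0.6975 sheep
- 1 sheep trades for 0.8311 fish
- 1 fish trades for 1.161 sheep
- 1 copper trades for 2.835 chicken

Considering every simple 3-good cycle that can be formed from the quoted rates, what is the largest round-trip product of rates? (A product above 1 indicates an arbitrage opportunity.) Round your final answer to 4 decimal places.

0.9483

sheep→copper→ox→sheep: 0.5361 × 2.536 × 0.6975 = 0.94829
sheep→copper→fish→sheep: 0.5361 × 1.446 × 1.161 = 0.90001
chicken→copper→fish→chicken: 0.3272 × 1.446 × 1.803 = 0.85306
Maximum is sheep→copper→ox→sheep at 0.9483; no arbitrage — every cycle loses value.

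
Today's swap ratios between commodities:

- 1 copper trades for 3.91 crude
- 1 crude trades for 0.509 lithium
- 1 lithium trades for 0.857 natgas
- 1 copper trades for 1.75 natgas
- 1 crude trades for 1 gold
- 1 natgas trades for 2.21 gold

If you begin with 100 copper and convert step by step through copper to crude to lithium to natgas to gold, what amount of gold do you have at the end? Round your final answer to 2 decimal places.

100 copper × 3.91 = 391 crude
391 crude × 0.509 = 199.019 lithium
199.019 lithium × 0.857 = 170.559283 natgas
170.559283 natgas × 2.21 = 376.93601543 gold

376.94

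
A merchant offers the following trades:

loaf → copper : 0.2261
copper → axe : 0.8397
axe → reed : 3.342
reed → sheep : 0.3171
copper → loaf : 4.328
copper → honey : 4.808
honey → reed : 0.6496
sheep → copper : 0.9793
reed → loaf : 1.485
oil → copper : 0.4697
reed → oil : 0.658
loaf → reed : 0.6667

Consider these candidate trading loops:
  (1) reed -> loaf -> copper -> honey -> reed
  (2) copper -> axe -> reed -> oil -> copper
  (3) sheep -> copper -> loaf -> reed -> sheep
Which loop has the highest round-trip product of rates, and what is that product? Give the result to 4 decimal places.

1.0487

(1) 1.485 × 0.2261 × 4.808 × 0.6496 = 1.04867
(2) 0.8397 × 3.342 × 0.658 × 0.4697 = 0.86732
(3) 0.9793 × 4.328 × 0.6667 × 0.3171 = 0.89604
Highest is cycle (1) at 1.0487 (>1, arbitrage).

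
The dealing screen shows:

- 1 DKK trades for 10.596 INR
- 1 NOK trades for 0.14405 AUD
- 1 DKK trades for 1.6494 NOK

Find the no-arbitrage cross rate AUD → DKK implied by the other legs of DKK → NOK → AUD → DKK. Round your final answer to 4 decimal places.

4.2088

Known legs of the cycle: 1.6494 × 0.14405 = 0.23759607
For no arbitrage the full-cycle product must be 1, so the missing rate is 1 / 0.23759607 ≈ 4.208824.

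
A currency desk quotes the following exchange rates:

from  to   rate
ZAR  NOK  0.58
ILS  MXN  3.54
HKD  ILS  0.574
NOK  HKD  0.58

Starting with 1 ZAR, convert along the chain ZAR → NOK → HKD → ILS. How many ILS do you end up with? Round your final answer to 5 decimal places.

0.19309

1 ZAR × 0.58 = 0.58 NOK
0.58 NOK × 0.58 = 0.3364 HKD
0.3364 HKD × 0.574 = 0.1930936 ILS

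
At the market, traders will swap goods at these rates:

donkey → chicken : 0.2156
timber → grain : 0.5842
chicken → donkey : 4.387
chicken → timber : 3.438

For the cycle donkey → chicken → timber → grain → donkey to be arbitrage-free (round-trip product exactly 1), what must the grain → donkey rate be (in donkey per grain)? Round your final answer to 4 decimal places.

2.3093

Known legs of the cycle: 0.2156 × 3.438 × 0.5842 = 0.43302820176
For no arbitrage the full-cycle product must be 1, so the missing rate is 1 / 0.43302820176 ≈ 2.309318.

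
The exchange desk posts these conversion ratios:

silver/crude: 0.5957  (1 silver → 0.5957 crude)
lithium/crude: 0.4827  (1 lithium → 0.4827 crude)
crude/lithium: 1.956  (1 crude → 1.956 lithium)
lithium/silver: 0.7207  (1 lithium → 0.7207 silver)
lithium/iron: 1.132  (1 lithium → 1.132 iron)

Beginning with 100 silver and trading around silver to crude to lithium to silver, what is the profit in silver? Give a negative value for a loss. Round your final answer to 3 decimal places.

-16.025

100 silver × 0.5957 = 59.57 crude
59.57 crude × 1.956 = 116.51892 lithium
116.51892 lithium × 0.7207 = 83.975185644 silver
Net change: 83.975185644 − 100 = -16.024814356 silver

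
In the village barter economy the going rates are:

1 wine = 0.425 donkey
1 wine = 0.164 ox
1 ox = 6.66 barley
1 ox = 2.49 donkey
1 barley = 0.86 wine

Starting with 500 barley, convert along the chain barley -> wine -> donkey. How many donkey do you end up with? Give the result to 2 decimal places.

500 barley × 0.86 = 430 wine
430 wine × 0.425 = 182.75 donkey

182.75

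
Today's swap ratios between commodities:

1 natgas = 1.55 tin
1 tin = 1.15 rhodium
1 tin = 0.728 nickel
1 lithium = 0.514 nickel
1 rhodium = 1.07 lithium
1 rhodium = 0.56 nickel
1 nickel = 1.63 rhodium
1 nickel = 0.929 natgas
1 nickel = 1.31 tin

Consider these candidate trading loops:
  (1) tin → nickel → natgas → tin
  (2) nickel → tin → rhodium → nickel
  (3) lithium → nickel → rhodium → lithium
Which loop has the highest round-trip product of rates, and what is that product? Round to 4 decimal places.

1.0483

(1) 0.728 × 0.929 × 1.55 = 1.04828
(2) 1.31 × 1.15 × 0.56 = 0.84364
(3) 0.514 × 1.63 × 1.07 = 0.89647
Highest is cycle (1) at 1.0483 (>1, arbitrage).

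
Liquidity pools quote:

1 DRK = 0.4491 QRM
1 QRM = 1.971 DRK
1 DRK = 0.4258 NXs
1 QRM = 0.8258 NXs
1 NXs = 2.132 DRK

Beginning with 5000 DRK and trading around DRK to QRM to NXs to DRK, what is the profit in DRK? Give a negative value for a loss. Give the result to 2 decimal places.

-1046.56

5000 DRK × 0.4491 = 2245.5 QRM
2245.5 QRM × 0.8258 = 1854.3339 NXs
1854.3339 NXs × 2.132 = 3953.4398748 DRK
Net change: 3953.4398748 − 5000 = -1046.5601252 DRK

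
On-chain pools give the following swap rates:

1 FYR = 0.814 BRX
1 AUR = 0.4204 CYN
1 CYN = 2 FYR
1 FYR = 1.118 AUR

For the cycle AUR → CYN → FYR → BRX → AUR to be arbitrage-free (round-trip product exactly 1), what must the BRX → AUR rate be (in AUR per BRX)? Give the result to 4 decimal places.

1.4611

Known legs of the cycle: 0.4204 × 2 × 0.814 = 0.6844112
For no arbitrage the full-cycle product must be 1, so the missing rate is 1 / 0.6844112 ≈ 1.461110.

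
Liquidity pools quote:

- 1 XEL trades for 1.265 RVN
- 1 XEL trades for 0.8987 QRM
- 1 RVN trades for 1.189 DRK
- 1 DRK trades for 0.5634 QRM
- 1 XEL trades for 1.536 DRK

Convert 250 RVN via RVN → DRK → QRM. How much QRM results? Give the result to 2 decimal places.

167.47

250 RVN × 1.189 = 297.25 DRK
297.25 DRK × 0.5634 = 167.47065 QRM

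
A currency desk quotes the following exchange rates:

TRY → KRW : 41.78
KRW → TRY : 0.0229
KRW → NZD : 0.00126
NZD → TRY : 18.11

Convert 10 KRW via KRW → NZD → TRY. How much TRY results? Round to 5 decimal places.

10 KRW × 0.00126 = 0.0126 NZD
0.0126 NZD × 18.11 = 0.228186 TRY

0.22819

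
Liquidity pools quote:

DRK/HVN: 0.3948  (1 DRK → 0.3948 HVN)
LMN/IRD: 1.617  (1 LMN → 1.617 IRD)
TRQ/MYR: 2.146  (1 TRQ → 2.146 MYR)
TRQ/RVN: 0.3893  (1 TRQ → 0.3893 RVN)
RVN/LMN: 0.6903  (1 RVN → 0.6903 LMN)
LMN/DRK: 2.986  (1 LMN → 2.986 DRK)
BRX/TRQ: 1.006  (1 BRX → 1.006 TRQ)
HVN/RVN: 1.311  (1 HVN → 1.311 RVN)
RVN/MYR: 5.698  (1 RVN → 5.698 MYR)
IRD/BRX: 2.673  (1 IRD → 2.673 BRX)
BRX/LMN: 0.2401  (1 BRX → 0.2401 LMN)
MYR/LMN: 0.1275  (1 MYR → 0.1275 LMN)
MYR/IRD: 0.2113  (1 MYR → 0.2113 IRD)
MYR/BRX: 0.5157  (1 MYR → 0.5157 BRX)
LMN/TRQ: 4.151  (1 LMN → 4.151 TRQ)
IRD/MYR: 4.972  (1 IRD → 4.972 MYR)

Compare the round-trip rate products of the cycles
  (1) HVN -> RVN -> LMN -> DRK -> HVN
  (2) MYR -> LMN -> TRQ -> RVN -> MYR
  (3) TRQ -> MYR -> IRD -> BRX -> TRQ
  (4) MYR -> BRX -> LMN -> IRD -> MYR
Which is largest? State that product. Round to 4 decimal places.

1.2193

(1) 1.311 × 0.6903 × 2.986 × 0.3948 = 1.06686
(2) 0.1275 × 4.151 × 0.3893 × 5.698 = 1.17400
(3) 2.146 × 0.2113 × 2.673 × 1.006 = 1.21934
(4) 0.5157 × 0.2401 × 1.617 × 4.972 = 0.99548
Highest is cycle (3) at 1.2193 (>1, arbitrage).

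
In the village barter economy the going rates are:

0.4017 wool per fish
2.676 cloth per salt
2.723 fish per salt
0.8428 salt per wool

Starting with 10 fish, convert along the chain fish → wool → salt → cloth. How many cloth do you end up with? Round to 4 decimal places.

10 fish × 0.4017 = 4.017 wool
4.017 wool × 0.8428 = 3.3855276 salt
3.3855276 salt × 2.676 = 9.0596718576 cloth

9.0597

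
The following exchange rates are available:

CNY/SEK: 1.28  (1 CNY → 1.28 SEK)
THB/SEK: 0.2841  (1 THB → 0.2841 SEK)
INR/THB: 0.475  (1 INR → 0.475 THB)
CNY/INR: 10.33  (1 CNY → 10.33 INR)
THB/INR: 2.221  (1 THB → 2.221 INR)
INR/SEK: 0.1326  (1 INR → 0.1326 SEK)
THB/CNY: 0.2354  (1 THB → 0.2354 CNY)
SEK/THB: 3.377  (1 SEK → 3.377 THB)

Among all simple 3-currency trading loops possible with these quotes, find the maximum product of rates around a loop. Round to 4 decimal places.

1.1550

INR→THB→CNY→INR: 0.475 × 0.2354 × 10.33 = 1.15505
SEK→THB→CNY→SEK: 3.377 × 0.2354 × 1.28 = 1.01753
SEK→THB→INR→SEK: 3.377 × 2.221 × 0.1326 = 0.99454
Maximum is INR→THB→CNY→INR at 1.1550; arbitrage exists.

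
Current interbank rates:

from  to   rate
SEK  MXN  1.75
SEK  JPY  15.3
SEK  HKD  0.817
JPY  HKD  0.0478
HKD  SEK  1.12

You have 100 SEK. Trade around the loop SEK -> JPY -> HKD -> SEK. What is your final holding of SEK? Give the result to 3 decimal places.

100 SEK × 15.3 = 1530 JPY
1530 JPY × 0.0478 = 73.134 HKD
73.134 HKD × 1.12 = 81.91008 SEK

81.910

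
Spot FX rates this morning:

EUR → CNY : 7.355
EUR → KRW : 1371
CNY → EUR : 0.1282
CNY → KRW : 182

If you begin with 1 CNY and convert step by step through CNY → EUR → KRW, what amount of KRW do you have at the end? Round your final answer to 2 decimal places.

1 CNY × 0.1282 = 0.1282 EUR
0.1282 EUR × 1371 = 175.7622 KRW

175.76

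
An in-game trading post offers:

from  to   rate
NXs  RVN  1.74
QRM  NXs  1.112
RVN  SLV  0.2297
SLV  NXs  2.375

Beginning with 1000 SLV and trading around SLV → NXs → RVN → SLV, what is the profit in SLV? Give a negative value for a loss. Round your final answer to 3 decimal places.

-50.765

1000 SLV × 2.375 = 2375 NXs
2375 NXs × 1.74 = 4132.5 RVN
4132.5 RVN × 0.2297 = 949.23525 SLV
Net change: 949.23525 − 1000 = -50.76475 SLV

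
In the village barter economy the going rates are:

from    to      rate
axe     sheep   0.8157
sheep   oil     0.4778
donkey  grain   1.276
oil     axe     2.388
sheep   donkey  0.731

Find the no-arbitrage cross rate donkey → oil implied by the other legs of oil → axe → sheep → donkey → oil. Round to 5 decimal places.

Known legs of the cycle: 2.388 × 0.8157 × 0.731 = 1.4239087596
For no arbitrage the full-cycle product must be 1, so the missing rate is 1 / 1.4239087596 ≈ 0.7022922.

0.70229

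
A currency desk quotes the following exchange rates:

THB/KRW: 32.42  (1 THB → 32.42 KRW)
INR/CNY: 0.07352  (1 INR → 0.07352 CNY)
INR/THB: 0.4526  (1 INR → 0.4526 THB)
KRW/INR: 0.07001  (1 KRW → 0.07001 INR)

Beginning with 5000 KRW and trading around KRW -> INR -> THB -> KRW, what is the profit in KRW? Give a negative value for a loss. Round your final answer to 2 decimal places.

5000 KRW × 0.07001 = 350.05 INR
350.05 INR × 0.4526 = 158.43263 THB
158.43263 THB × 32.42 = 5136.3858646 KRW
Net change: 5136.3858646 − 5000 = 136.3858646 KRW

136.39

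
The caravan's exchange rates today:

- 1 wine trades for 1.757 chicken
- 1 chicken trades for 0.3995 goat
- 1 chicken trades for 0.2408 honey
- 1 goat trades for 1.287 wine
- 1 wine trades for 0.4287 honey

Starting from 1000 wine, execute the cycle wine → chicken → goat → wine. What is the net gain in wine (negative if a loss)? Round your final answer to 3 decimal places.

-96.627

1000 wine × 1.757 = 1757 chicken
1757 chicken × 0.3995 = 701.9215 goat
701.9215 goat × 1.287 = 903.3729705 wine
Net change: 903.3729705 − 1000 = -96.6270295 wine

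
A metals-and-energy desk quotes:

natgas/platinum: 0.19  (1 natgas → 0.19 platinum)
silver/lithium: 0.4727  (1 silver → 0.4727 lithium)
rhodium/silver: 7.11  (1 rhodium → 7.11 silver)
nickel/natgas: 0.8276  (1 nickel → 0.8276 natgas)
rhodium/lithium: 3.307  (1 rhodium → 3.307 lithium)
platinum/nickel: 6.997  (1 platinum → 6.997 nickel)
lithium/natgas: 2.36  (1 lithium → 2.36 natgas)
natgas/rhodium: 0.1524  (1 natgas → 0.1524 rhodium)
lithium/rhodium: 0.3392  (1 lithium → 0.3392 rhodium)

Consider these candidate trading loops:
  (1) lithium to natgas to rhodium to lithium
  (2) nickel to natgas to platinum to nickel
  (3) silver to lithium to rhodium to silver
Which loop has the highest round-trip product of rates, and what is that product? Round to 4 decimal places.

(1) 2.36 × 0.1524 × 3.307 = 1.18941
(2) 0.8276 × 0.19 × 6.997 = 1.10024
(3) 0.4727 × 0.3392 × 7.11 = 1.14002
Highest is cycle (1) at 1.1894 (>1, arbitrage).

1.1894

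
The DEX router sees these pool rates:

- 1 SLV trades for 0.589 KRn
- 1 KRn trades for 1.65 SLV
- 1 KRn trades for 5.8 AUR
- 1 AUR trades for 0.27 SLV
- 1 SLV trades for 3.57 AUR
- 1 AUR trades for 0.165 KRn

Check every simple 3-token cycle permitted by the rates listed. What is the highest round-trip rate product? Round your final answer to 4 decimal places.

SLV→AUR→KRn→SLV: 3.57 × 0.165 × 1.65 = 0.97193
SLV→KRn→AUR→SLV: 0.589 × 5.8 × 0.27 = 0.92237
Maximum is SLV→AUR→KRn→SLV at 0.9719; no arbitrage — every cycle loses value.

0.9719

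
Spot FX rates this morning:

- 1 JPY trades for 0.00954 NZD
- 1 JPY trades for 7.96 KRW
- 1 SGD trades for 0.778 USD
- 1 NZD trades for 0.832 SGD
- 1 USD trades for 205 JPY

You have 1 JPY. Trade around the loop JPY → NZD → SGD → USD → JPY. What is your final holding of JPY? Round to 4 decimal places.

1.2659

1 JPY × 0.00954 = 0.00954 NZD
0.00954 NZD × 0.832 = 0.00793728 SGD
0.00793728 SGD × 0.778 = 0.00617520384 USD
0.00617520384 USD × 205 = 1.2659167872 JPY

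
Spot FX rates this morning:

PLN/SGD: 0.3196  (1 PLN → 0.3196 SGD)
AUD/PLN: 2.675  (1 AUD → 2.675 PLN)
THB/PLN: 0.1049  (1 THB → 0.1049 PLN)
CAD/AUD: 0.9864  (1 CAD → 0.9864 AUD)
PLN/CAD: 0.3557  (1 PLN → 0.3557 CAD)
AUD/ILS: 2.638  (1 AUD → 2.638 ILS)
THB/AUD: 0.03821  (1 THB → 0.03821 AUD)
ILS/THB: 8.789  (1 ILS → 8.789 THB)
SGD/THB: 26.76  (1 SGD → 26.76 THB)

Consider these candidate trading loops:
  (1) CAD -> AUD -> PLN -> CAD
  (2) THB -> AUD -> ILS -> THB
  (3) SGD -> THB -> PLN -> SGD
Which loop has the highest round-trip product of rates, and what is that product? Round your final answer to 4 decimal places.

0.9386

(1) 0.9864 × 2.675 × 0.3557 = 0.93856
(2) 0.03821 × 2.638 × 8.789 = 0.88591
(3) 26.76 × 0.1049 × 0.3196 = 0.89716
Highest is cycle (1) at 0.9386 (≤1, no arbitrage).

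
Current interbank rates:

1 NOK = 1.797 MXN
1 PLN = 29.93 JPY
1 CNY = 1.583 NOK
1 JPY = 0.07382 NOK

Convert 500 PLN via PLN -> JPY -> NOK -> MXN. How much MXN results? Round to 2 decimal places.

1985.18

500 PLN × 29.93 = 14965 JPY
14965 JPY × 0.07382 = 1104.7163 NOK
1104.7163 NOK × 1.797 = 1985.1751911 MXN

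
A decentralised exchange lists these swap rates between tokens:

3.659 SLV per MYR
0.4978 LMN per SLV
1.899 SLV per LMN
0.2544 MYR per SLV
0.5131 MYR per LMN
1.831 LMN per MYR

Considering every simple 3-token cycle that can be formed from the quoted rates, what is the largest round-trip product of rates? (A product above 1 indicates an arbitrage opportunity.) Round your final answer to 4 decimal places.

0.9346

MYR→SLV→LMN→MYR: 3.659 × 0.4978 × 0.5131 = 0.93459
MYR→LMN→SLV→MYR: 1.831 × 1.899 × 0.2544 = 0.88457
Maximum is MYR→SLV→LMN→MYR at 0.9346; no arbitrage — every cycle loses value.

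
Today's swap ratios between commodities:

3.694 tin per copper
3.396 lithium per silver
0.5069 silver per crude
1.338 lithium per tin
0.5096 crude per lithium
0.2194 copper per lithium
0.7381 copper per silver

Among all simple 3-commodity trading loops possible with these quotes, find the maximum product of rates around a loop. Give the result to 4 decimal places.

1.0844

lithium→copper→tin→lithium: 0.2194 × 3.694 × 1.338 = 1.08440
crude→silver→lithium→crude: 0.5069 × 3.396 × 0.5096 = 0.87724
Maximum is lithium→copper→tin→lithium at 1.0844; arbitrage exists.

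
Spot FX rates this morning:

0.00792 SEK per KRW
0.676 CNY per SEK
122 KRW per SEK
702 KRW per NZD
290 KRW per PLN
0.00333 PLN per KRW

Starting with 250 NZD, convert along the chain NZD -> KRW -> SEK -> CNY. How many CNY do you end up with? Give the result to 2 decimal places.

939.61

250 NZD × 702 = 175500 KRW
175500 KRW × 0.00792 = 1389.96 SEK
1389.96 SEK × 0.676 = 939.61296 CNY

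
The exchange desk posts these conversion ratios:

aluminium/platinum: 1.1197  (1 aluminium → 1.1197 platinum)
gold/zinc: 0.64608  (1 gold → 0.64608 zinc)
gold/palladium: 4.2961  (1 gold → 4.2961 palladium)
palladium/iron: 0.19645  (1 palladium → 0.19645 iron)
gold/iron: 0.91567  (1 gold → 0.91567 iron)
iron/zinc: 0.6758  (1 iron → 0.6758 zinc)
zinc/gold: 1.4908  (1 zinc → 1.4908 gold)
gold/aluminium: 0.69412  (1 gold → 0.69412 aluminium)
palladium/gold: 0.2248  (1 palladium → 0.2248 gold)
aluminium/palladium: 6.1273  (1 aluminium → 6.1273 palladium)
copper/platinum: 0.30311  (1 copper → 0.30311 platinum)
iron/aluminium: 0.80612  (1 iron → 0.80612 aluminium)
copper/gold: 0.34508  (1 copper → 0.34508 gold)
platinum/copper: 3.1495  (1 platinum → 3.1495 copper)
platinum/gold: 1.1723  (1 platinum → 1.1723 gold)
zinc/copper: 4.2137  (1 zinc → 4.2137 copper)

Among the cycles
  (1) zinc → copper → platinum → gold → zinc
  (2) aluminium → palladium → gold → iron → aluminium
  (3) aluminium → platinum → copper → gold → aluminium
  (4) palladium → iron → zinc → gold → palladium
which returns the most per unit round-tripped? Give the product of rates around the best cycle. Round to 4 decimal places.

1.0167

(1) 4.2137 × 0.30311 × 1.1723 × 0.64608 = 0.96736
(2) 6.1273 × 0.2248 × 0.91567 × 0.80612 = 1.01673
(3) 1.1197 × 3.1495 × 0.34508 × 0.69412 = 0.84469
(4) 0.19645 × 0.6758 × 1.4908 × 4.2961 = 0.85028
Highest is cycle (2) at 1.0167 (>1, arbitrage).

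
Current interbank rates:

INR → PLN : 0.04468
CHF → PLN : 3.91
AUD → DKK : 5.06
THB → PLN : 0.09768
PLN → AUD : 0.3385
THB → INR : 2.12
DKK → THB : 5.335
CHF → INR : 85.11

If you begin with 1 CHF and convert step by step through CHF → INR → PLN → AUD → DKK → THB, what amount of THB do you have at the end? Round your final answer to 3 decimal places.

1 CHF × 85.11 = 85.11 INR
85.11 INR × 0.04468 = 3.8027148 PLN
3.8027148 PLN × 0.3385 = 1.2872189598 AUD
1.2872189598 AUD × 5.06 = 6.513327936588 DKK
6.513327936588 DKK × 5.335 = 34.74860454169698 THB

34.749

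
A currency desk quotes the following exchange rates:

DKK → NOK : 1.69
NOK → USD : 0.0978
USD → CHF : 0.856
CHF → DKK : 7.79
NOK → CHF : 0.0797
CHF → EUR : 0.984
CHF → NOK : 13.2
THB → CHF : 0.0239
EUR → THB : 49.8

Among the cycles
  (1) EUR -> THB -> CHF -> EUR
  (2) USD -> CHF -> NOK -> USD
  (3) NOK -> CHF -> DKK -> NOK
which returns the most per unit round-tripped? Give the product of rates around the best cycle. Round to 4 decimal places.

(1) 49.8 × 0.0239 × 0.984 = 1.17118
(2) 0.856 × 13.2 × 0.0978 = 1.10506
(3) 0.0797 × 7.79 × 1.69 = 1.04926
Highest is cycle (1) at 1.1712 (>1, arbitrage).

1.1712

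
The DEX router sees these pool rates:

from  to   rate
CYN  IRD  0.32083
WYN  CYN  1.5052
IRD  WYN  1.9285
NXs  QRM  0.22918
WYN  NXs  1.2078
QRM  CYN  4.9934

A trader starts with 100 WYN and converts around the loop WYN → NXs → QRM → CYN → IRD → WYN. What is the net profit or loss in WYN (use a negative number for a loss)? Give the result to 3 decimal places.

100 WYN × 1.2078 = 120.78 NXs
120.78 NXs × 0.22918 = 27.6803604 QRM
27.6803604 QRM × 4.9934 = 138.21911162136 CYN
138.21911162136 CYN × 0.32083 = 44.3448375814809288 IRD
44.3448375814809288 IRD × 1.9285 = 85.5190192758859711908 WYN
Net change: 85.5190192758859711908 − 100 = -14.4809807241140288092 WYN

-14.481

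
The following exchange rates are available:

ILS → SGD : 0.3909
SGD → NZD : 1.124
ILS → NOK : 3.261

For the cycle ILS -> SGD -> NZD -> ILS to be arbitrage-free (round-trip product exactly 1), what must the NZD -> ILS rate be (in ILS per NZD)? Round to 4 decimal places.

2.2760

Known legs of the cycle: 0.3909 × 1.124 = 0.4393716
For no arbitrage the full-cycle product must be 1, so the missing rate is 1 / 0.4393716 ≈ 2.275978.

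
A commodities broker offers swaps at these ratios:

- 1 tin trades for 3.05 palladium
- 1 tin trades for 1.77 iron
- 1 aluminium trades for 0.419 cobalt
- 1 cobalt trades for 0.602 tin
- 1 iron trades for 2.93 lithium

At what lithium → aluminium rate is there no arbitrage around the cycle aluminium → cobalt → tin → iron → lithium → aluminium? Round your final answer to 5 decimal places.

Known legs of the cycle: 0.419 × 0.602 × 1.77 × 2.93 = 1.3081314918
For no arbitrage the full-cycle product must be 1, so the missing rate is 1 / 1.3081314918 ≈ 0.7644491.

0.76445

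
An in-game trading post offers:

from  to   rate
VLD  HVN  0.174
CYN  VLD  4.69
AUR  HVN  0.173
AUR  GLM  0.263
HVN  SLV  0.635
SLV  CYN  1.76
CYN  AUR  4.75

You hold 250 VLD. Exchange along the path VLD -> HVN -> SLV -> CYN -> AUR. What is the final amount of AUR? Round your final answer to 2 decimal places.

230.92

250 VLD × 0.174 = 43.5 HVN
43.5 HVN × 0.635 = 27.6225 SLV
27.6225 SLV × 1.76 = 48.6156 CYN
48.6156 CYN × 4.75 = 230.9241 AUR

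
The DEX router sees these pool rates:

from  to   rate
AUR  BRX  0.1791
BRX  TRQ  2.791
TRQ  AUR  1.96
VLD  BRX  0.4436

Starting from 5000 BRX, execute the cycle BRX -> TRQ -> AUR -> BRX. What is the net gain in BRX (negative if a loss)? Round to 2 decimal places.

-101.29

5000 BRX × 2.791 = 13955 TRQ
13955 TRQ × 1.96 = 27351.8 AUR
27351.8 AUR × 0.1791 = 4898.70738 BRX
Net change: 4898.70738 − 5000 = -101.29262 BRX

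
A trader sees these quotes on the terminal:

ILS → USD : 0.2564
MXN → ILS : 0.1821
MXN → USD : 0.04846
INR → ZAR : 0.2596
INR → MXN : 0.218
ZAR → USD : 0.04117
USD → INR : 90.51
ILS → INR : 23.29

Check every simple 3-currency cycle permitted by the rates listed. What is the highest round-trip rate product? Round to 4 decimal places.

0.9673

INR→ZAR→USD→INR: 0.2596 × 0.04117 × 90.51 = 0.96735
INR→MXN→USD→INR: 0.218 × 0.04846 × 90.51 = 0.95617
INR→MXN→ILS→INR: 0.218 × 0.1821 × 23.29 = 0.92456
Maximum is INR→ZAR→USD→INR at 0.9673; no arbitrage — every cycle loses value.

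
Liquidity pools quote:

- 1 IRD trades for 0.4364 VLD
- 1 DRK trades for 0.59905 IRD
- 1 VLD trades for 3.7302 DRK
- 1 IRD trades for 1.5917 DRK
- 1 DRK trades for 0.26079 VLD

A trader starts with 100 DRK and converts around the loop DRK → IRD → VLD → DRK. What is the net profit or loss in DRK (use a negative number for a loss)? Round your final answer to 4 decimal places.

-2.4831

100 DRK × 0.59905 = 59.905 IRD
59.905 IRD × 0.4364 = 26.142542 VLD
26.142542 VLD × 3.7302 = 97.5169101684 DRK
Net change: 97.5169101684 − 100 = -2.4830898316 DRK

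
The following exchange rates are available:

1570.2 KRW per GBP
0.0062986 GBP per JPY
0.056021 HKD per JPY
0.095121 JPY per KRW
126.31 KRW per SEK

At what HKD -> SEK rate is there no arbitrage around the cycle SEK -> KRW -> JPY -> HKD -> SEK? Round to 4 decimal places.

1.4857

Known legs of the cycle: 126.31 × 0.095121 × 0.056021 = 0.67307738596371
For no arbitrage the full-cycle product must be 1, so the missing rate is 1 / 0.67307738596371 ≈ 1.485713.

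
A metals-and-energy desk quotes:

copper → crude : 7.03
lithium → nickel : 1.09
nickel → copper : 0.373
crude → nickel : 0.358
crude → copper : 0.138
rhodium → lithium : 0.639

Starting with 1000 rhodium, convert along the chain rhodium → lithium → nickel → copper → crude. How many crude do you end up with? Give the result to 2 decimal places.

1000 rhodium × 0.639 = 639 lithium
639 lithium × 1.09 = 696.51 nickel
696.51 nickel × 0.373 = 259.79823 copper
259.79823 copper × 7.03 = 1826.3815569 crude

1826.38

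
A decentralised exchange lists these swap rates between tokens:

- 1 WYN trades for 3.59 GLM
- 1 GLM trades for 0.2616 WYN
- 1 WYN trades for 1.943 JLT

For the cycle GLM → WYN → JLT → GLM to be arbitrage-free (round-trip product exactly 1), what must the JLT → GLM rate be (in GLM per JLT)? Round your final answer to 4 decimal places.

1.9674

Known legs of the cycle: 0.2616 × 1.943 = 0.5082888
For no arbitrage the full-cycle product must be 1, so the missing rate is 1 / 0.5082888 ≈ 1.967385.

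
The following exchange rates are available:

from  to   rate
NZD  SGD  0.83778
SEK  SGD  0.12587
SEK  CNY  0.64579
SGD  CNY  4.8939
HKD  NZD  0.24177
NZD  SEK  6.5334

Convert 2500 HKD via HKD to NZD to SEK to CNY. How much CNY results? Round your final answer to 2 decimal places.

2550.19

2500 HKD × 0.24177 = 604.425 NZD
604.425 NZD × 6.5334 = 3948.950295 SEK
3948.950295 SEK × 0.64579 = 2550.19261100805 CNY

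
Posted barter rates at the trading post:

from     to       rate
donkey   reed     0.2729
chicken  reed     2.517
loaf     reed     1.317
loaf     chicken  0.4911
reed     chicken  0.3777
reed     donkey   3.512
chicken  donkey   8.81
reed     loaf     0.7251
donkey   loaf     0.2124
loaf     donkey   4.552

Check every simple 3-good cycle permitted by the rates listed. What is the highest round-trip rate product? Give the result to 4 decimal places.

reed→donkey→loaf→reed: 3.512 × 0.2124 × 1.317 = 0.98241
loaf→chicken→donkey→loaf: 0.4911 × 8.81 × 0.2124 = 0.91897
reed→chicken→donkey→reed: 0.3777 × 8.81 × 0.2729 = 0.90808
reed→loaf→donkey→reed: 0.7251 × 4.552 × 0.2729 = 0.90075
reed→loaf→chicken→reed: 0.7251 × 0.4911 × 2.517 = 0.89630
Maximum is reed→donkey→loaf→reed at 0.9824; no arbitrage — every cycle loses value.

0.9824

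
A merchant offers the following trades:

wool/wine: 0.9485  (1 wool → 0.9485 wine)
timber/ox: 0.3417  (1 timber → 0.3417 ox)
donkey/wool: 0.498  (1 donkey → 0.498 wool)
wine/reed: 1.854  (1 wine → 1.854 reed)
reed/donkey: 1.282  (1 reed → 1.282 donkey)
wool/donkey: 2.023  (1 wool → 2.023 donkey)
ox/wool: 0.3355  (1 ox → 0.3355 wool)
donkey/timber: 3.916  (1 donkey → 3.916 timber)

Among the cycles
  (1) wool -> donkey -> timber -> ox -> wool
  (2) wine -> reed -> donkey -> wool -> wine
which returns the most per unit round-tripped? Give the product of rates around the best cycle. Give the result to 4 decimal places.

1.1227

(1) 2.023 × 3.916 × 0.3417 × 0.3355 = 0.90819
(2) 1.854 × 1.282 × 0.498 × 0.9485 = 1.12270
Highest is cycle (2) at 1.1227 (>1, arbitrage).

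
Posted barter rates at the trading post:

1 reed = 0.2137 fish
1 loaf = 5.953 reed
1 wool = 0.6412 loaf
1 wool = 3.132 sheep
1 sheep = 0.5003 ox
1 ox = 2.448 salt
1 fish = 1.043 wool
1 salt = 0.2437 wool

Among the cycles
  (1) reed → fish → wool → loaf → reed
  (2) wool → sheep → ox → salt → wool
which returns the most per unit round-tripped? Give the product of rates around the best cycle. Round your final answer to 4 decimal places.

(1) 0.2137 × 1.043 × 0.6412 × 5.953 = 0.85078
(2) 3.132 × 0.5003 × 2.448 × 0.2437 = 0.93480
Highest is cycle (2) at 0.9348 (≤1, no arbitrage).

0.9348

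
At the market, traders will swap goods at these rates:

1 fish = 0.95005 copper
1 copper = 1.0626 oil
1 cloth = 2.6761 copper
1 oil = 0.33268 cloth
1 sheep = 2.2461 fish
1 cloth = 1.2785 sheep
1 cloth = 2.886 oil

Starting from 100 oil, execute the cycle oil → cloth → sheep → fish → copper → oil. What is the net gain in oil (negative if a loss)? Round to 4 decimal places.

-3.5565

100 oil × 0.33268 = 33.268 cloth
33.268 cloth × 1.2785 = 42.533138 sheep
42.533138 sheep × 2.2461 = 95.5336812618 fish
95.5336812618 fish × 0.95005 = 90.76177388277309 copper
90.76177388277309 copper × 1.0626 = 96.443460927834685434 oil
Net change: 96.443460927834685434 − 100 = -3.556539072165314566 oil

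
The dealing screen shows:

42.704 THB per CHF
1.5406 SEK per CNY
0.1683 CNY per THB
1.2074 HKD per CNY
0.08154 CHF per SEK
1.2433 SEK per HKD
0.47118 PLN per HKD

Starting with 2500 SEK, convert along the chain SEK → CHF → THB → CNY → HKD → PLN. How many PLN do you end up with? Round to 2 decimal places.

833.49

2500 SEK × 0.08154 = 203.85 CHF
203.85 CHF × 42.704 = 8705.2104 THB
8705.2104 THB × 0.1683 = 1465.08691032 CNY
1465.08691032 CNY × 1.2074 = 1768.945935520368 HKD
1768.945935520368 HKD × 0.47118 = 833.49194589848699424 PLN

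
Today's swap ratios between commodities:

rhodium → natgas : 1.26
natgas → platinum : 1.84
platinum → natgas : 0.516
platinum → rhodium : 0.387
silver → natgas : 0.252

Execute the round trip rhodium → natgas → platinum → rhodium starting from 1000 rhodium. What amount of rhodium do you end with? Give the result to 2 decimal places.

897.22

1000 rhodium × 1.26 = 1260 natgas
1260 natgas × 1.84 = 2318.4 platinum
2318.4 platinum × 0.387 = 897.2208 rhodium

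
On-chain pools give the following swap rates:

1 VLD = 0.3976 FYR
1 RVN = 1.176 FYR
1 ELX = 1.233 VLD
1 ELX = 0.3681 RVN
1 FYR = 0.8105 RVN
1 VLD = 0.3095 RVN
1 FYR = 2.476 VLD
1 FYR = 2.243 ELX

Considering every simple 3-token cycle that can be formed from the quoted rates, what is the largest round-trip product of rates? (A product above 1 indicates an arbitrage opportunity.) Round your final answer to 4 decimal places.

1.0996

ELX→VLD→FYR→ELX: 1.233 × 0.3976 × 2.243 = 1.09961
ELX→RVN→FYR→ELX: 0.3681 × 1.176 × 2.243 = 0.97096
VLD→RVN→FYR→VLD: 0.3095 × 1.176 × 2.476 = 0.90119
Maximum is ELX→VLD→FYR→ELX at 1.0996; arbitrage exists.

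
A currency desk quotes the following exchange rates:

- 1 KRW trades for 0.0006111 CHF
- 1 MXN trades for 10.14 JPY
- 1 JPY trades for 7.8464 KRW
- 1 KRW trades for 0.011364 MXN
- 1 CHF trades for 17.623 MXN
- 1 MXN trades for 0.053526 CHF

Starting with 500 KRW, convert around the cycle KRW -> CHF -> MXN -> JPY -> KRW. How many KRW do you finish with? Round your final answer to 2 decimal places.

428.42

500 KRW × 0.0006111 = 0.30555 CHF
0.30555 CHF × 17.623 = 5.38470765 MXN
5.38470765 MXN × 10.14 = 54.600935571 JPY
54.600935571 JPY × 7.8464 = 428.4207808642944 KRW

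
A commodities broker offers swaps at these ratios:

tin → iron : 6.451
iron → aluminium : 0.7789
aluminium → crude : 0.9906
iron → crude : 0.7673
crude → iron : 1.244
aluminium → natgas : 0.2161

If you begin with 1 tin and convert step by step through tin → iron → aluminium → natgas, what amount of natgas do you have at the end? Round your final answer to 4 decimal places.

1 tin × 6.451 = 6.451 iron
6.451 iron × 0.7789 = 5.0246839 aluminium
5.0246839 aluminium × 0.2161 = 1.08583419079 natgas

1.0858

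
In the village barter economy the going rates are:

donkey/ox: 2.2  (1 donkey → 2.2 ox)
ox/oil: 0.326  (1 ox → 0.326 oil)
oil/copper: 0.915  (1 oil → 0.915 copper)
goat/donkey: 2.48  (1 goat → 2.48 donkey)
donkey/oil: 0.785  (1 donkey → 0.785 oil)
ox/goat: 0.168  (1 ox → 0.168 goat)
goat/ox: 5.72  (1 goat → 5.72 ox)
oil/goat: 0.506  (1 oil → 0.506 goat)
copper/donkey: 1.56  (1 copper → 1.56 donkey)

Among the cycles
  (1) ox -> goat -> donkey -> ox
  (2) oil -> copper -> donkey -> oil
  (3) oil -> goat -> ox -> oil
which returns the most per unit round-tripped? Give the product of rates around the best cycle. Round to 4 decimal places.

1.1205

(1) 0.168 × 2.48 × 2.2 = 0.91661
(2) 0.915 × 1.56 × 0.785 = 1.12051
(3) 0.506 × 5.72 × 0.326 = 0.94355
Highest is cycle (2) at 1.1205 (>1, arbitrage).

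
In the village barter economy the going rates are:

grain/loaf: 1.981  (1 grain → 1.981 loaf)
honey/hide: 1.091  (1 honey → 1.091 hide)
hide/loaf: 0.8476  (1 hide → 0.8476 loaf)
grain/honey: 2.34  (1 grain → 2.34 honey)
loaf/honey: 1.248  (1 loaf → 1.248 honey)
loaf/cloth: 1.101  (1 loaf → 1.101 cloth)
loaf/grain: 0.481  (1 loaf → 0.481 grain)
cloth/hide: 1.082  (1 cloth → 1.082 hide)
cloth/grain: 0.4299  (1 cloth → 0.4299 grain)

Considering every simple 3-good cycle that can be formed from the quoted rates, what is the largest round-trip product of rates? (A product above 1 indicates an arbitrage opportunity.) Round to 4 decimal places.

hide→loaf→honey→hide: 0.8476 × 1.248 × 1.091 = 1.15407
hide→loaf→cloth→hide: 0.8476 × 1.101 × 1.082 = 1.00973
cloth→grain→loaf→cloth: 0.4299 × 1.981 × 1.101 = 0.93765
Maximum is hide→loaf→honey→hide at 1.1541; arbitrage exists.

1.1541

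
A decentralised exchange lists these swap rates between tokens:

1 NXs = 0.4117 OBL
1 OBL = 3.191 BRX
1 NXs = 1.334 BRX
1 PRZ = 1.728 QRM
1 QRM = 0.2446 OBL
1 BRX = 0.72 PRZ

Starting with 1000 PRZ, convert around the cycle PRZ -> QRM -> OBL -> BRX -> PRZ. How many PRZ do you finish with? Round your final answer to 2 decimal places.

971.09

1000 PRZ × 1.728 = 1728 QRM
1728 QRM × 0.2446 = 422.6688 OBL
422.6688 OBL × 3.191 = 1348.7361408 BRX
1348.7361408 BRX × 0.72 = 971.090021376 PRZ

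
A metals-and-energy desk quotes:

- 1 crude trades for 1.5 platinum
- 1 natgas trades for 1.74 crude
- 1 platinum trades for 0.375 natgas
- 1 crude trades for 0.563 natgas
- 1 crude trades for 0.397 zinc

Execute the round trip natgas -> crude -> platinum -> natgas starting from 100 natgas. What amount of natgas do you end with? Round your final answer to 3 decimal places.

100 natgas × 1.74 = 174 crude
174 crude × 1.5 = 261 platinum
261 platinum × 0.375 = 97.875 natgas

97.875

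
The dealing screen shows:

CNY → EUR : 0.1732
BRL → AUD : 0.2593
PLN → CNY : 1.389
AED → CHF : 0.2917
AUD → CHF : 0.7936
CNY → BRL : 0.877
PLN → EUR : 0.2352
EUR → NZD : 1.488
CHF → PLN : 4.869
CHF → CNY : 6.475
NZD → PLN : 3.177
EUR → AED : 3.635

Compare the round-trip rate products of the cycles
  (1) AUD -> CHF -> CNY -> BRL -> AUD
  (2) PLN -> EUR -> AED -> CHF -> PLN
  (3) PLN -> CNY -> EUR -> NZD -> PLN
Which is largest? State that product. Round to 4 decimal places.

(1) 0.7936 × 6.475 × 0.877 × 0.2593 = 1.16854
(2) 0.2352 × 3.635 × 0.2917 × 4.869 = 1.21428
(3) 1.389 × 0.1732 × 1.488 × 3.177 = 1.13729
Highest is cycle (2) at 1.2143 (>1, arbitrage).

1.2143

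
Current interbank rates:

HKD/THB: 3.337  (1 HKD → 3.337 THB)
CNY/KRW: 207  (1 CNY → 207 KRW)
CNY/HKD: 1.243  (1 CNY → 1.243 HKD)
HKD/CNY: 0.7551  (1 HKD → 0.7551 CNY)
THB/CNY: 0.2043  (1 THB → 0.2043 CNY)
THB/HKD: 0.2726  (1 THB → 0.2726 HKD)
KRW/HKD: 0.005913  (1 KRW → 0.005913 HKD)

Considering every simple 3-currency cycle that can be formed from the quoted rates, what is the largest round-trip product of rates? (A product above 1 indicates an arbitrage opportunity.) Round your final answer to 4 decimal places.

0.9242

CNY→KRW→HKD→CNY: 207 × 0.005913 × 0.7551 = 0.92424
CNY→HKD→THB→CNY: 1.243 × 3.337 × 0.2043 = 0.84741
Maximum is CNY→KRW→HKD→CNY at 0.9242; no arbitrage — every cycle loses value.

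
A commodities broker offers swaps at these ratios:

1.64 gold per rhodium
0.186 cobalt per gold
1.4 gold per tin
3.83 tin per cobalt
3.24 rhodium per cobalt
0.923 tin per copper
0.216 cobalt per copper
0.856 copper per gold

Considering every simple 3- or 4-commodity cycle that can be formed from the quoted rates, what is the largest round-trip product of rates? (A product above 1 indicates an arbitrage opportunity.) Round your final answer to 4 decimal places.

1.1061

tin→gold→copper→tin: 1.4 × 0.856 × 0.923 = 1.10612
tin→gold→cobalt→tin: 1.4 × 0.186 × 3.83 = 0.99733
tin→gold→copper→cobalt→tin: 1.4 × 0.856 × 0.216 × 3.83 = 0.99141
rhodium→gold→cobalt→rhodium: 1.64 × 0.186 × 3.24 = 0.98833
rhodium→gold→copper→cobalt→rhodium: 1.64 × 0.856 × 0.216 × 3.24 = 0.98246
Maximum is tin→gold→copper→tin at 1.1061; arbitrage exists.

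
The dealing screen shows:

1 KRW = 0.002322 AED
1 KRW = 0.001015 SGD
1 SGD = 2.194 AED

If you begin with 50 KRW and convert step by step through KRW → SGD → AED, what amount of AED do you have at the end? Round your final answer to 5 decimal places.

0.11135

50 KRW × 0.001015 = 0.05075 SGD
0.05075 SGD × 2.194 = 0.1113455 AED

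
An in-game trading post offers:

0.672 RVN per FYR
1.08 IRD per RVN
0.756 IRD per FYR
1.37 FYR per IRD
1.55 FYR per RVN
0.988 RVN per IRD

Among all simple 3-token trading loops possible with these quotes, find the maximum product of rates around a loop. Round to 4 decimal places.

RVN→FYR→IRD→RVN: 1.55 × 0.756 × 0.988 = 1.15774
RVN→IRD→FYR→RVN: 1.08 × 1.37 × 0.672 = 0.99429
Maximum is RVN→FYR→IRD→RVN at 1.1577; arbitrage exists.

1.1577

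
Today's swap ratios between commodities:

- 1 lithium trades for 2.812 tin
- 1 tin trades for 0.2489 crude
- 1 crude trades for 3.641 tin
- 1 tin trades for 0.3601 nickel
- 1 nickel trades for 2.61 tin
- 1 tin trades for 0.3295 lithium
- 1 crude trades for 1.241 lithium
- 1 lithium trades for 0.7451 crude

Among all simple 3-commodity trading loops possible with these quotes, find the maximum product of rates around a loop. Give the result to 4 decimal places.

tin→lithium→crude→tin: 0.3295 × 0.7451 × 3.641 = 0.89390
tin→crude→lithium→tin: 0.2489 × 1.241 × 2.812 = 0.86858
Maximum is tin→lithium→crude→tin at 0.8939; no arbitrage — every cycle loses value.

0.8939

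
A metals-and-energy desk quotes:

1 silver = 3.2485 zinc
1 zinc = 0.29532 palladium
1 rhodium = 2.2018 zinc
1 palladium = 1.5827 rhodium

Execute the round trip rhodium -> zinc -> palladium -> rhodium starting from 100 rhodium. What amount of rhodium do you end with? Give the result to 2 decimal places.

102.91

100 rhodium × 2.2018 = 220.18 zinc
220.18 zinc × 0.29532 = 65.0235576 palladium
65.0235576 palladium × 1.5827 = 102.91278461352 rhodium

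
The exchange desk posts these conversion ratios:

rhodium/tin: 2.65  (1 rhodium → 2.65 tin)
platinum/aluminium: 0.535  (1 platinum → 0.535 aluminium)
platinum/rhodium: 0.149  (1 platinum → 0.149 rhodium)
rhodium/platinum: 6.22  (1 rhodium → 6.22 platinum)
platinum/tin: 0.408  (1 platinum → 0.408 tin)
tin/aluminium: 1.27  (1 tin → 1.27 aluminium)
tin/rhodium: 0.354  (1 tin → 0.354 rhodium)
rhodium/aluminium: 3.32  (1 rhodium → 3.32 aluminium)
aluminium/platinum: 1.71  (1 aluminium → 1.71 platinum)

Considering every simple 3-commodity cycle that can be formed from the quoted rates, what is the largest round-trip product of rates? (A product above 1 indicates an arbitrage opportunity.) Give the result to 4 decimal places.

rhodium→platinum→tin→rhodium: 6.22 × 0.408 × 0.354 = 0.89837
platinum→tin→aluminium→platinum: 0.408 × 1.27 × 1.71 = 0.88605
rhodium→aluminium→platinum→rhodium: 3.32 × 1.71 × 0.149 = 0.84590
Maximum is rhodium→platinum→tin→rhodium at 0.8984; no arbitrage — every cycle loses value.

0.8984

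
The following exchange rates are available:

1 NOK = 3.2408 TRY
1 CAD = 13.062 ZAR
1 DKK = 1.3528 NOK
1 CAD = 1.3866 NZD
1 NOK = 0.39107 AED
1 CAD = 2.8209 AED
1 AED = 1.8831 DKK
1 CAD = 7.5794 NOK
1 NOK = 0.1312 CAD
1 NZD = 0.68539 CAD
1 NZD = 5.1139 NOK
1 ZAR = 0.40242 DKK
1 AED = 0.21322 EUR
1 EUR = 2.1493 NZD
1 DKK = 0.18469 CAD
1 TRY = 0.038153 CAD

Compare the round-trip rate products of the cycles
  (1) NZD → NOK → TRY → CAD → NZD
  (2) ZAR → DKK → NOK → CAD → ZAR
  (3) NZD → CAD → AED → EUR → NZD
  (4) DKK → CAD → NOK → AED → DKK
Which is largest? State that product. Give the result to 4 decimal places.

1.0309

(1) 5.1139 × 3.2408 × 0.038153 × 1.3866 = 0.87677
(2) 0.40242 × 1.3528 × 0.1312 × 13.062 = 0.93295
(3) 0.68539 × 2.8209 × 0.21322 × 2.1493 = 0.88603
(4) 0.18469 × 7.5794 × 0.39107 × 1.8831 = 1.03088
Highest is cycle (4) at 1.0309 (>1, arbitrage).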